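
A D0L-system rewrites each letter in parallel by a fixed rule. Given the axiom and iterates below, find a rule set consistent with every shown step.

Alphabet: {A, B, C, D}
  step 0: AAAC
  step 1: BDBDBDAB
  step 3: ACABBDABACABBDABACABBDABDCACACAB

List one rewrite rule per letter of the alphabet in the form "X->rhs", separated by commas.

  step 0 ⇒ step 1: AAAC ⇒ BD·BD·BD·AB
    A ↦ BD
    C ↦ AB
    B ↦ DC  (constrained at step 1)
    D ↦ AC  (constrained at step 1)

A->BD, B->DC, C->AB, D->AC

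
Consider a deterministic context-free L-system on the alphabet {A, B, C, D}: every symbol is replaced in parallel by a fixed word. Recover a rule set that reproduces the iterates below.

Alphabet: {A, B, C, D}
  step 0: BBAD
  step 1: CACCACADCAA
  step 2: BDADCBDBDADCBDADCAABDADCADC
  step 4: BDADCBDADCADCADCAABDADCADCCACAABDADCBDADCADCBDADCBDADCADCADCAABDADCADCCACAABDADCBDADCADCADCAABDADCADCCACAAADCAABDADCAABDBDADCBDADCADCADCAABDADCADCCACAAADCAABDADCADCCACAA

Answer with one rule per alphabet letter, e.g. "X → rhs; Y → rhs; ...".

  step 1 ⇒ step 2: CACCACADCAA ⇒ BD·ADC·BD·BD·ADC·BD·ADC·AA·BD·ADC·ADC
    A ↦ ADC
    C ↦ BD
    D ↦ AA
  step 0 ⇒ step 1: BBAD ⇒ CAC·CAC·ADC·AA
    B ↦ CAC

A->ADC, B->CAC, C->BD, D->AA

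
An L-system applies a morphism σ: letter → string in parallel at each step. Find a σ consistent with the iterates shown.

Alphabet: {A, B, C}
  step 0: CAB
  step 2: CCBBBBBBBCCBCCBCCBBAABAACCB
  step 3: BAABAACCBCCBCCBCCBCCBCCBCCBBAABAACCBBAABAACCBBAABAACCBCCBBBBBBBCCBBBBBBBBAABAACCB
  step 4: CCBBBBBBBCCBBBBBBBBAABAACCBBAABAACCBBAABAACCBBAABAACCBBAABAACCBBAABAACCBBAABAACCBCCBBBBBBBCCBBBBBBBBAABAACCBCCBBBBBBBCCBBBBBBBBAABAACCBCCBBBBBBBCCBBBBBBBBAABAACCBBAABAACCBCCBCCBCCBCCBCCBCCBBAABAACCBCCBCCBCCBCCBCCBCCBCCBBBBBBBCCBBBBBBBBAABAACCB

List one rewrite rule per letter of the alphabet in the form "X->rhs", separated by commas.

  step 3 ⇒ step 4: BAABAACCBCCBCCBCCBCCBCCBCCBBAABAACCBBAABAACCBBAABAACCBCCBBBBBBBCCBBBBBBBBAABAACCB ⇒ CCB·BBB·BBB·CCB·BBB·BBB·BAA·BAA·CCB·BAA·BAA·CCB·BAA·BAA·CCB·BAA·BAA·CCB·BAA·BAA·CCB·BAA·BAA·CCB·BAA·BAA·CCB·CCB·BBB·BBB·CCB·BBB·BBB·BAA·BAA·CCB·CCB·BBB·BBB·CCB·BBB·BBB·BAA·BAA·CCB·CCB·BBB·BBB·CCB·BBB·BBB·BAA·BAA·CCB·BAA·BAA·CCB·CCB·CCB·CCB·CCB·CCB·CCB·BAA·BAA·CCB·CCB·CCB·CCB·CCB·CCB·CCB·CCB·BBB·BBB·CCB·BBB·BBB·BAA·BAA·CCB
    A ↦ BBB
    B ↦ CCB
    C ↦ BAA

A->BBB, B->CCB, C->BAA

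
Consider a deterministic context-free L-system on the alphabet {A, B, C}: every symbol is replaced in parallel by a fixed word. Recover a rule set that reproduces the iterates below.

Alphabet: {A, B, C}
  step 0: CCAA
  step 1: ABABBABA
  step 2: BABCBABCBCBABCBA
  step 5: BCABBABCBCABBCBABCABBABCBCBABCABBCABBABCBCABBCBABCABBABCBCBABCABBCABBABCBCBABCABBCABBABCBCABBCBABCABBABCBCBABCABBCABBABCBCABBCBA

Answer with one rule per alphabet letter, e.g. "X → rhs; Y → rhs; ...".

A->BA, B->BC, C->AB

  step 1 ⇒ step 2: ABABBABA ⇒ BA·BC·BA·BC·BC·BA·BC·BA
    A ↦ BA
    B ↦ BC
  step 0 ⇒ step 1: CCAA ⇒ AB·AB·BA·BA
    C ↦ AB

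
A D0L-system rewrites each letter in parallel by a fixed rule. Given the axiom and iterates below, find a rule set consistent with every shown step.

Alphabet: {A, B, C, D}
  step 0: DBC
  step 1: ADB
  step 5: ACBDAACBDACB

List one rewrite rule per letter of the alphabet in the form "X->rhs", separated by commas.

A->AC, B->D, C->B, D->A

  step 0 ⇒ step 1: DBC ⇒ A·D·B
    B ↦ D
    C ↦ B
    D ↦ A
    A ↦ AC  (constrained at step 1)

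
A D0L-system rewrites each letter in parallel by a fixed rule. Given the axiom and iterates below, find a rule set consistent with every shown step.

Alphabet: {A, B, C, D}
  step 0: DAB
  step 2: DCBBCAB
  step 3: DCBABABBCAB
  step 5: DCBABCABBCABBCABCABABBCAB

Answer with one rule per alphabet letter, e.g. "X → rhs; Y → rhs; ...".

A->C, B->AB, C->B, D->DC

  step 2 ⇒ step 3: DCBBCAB ⇒ DC·B·AB·AB·B·C·AB
    A ↦ C
    B ↦ AB
    C ↦ B
    D ↦ DC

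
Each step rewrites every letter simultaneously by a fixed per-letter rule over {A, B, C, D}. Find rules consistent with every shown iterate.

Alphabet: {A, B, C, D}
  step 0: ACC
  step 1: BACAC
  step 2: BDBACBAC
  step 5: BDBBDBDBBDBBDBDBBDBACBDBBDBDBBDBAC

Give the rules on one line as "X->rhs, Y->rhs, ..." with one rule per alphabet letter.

A->B, B->BD, C->AC, D->B

  step 1 ⇒ step 2: BACAC ⇒ BD·B·AC·B·AC
    A ↦ B
    B ↦ BD
    C ↦ AC
    D ↦ B  (constrained at step 2)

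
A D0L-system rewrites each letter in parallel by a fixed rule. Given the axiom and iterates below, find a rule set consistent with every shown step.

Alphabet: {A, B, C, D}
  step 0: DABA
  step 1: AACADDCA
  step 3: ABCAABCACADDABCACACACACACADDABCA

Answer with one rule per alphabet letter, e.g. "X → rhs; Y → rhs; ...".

A->CA, B->DD, C->AB, D->AA

  step 0 ⇒ step 1: DABA ⇒ AA·CA·DD·CA
    A ↦ CA
    B ↦ DD
    D ↦ AA
    C ↦ AB  (constrained at step 1)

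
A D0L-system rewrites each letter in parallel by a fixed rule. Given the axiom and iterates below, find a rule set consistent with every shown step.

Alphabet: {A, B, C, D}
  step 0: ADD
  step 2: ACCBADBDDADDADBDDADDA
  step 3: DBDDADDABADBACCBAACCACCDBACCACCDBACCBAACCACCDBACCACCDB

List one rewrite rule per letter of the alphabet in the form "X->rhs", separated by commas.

A->DB, B->BA, C->DDA, D->ACC

  step 2 ⇒ step 3: ACCBADBDDADDADBDDADDA ⇒ DB·DDA·DDA·BA·DB·ACC·BA·ACC·ACC·DB·ACC·ACC·DB·ACC·BA·ACC·ACC·DB·ACC·ACC·DB
    A ↦ DB
    B ↦ BA
    C ↦ DDA
    D ↦ ACC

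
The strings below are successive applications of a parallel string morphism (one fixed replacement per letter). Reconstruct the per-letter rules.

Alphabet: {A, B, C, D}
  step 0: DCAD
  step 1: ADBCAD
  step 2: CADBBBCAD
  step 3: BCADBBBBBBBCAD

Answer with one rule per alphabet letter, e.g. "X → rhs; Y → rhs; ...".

  step 2 ⇒ step 3: CADBBBCAD ⇒ B·C·AD·BB·BB·BB·B·C·AD
    A ↦ C
    B ↦ BB
    C ↦ B
    D ↦ AD

A->C, B->BB, C->B, D->AD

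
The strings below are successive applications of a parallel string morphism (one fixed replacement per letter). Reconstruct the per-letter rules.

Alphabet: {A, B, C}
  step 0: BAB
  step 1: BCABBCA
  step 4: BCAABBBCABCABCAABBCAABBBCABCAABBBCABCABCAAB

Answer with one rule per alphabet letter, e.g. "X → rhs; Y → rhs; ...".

  step 0 ⇒ step 1: BAB ⇒ BCA·B·BCA
    A ↦ B
    B ↦ BCA
    C ↦ A  (constrained at step 1)

A->B, B->BCA, C->A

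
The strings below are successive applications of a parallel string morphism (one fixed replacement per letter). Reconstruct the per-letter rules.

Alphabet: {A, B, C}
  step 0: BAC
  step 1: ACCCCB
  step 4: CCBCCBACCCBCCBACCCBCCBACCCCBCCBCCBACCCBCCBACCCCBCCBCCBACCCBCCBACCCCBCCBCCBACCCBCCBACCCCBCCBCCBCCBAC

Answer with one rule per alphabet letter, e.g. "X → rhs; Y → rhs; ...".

A->C, B->AC, C->CCB

  step 0 ⇒ step 1: BAC ⇒ AC·C·CCB
    A ↦ C
    B ↦ AC
    C ↦ CCB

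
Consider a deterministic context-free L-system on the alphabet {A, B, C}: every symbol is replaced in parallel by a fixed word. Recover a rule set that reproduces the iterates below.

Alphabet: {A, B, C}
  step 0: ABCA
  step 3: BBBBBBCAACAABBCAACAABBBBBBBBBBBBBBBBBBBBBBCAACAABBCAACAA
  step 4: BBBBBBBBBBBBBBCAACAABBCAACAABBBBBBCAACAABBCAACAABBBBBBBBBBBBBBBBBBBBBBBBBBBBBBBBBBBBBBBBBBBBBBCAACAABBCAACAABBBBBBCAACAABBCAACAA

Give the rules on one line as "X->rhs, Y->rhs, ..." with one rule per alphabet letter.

A->CAA, B->BB, C->BB

  step 3 ⇒ step 4: BBBBBBCAACAABBCAACAABBBBBBBBBBBBBBBBBBBBBBCAACAABBCAACAA ⇒ BB·BB·BB·BB·BB·BB·BB·CAA·CAA·BB·CAA·CAA·BB·BB·BB·CAA·CAA·BB·CAA·CAA·BB·BB·BB·BB·BB·BB·BB·BB·BB·BB·BB·BB·BB·BB·BB·BB·BB·BB·BB·BB·BB·BB·BB·CAA·CAA·BB·CAA·CAA·BB·BB·BB·CAA·CAA·BB·CAA·CAA
    A ↦ CAA
    B ↦ BB
    C ↦ BB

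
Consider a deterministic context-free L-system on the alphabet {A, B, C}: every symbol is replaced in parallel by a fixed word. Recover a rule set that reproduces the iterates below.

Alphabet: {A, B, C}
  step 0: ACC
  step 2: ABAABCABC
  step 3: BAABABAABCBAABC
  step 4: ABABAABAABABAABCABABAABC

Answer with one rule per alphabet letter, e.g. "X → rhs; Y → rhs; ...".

  step 3 ⇒ step 4: BAABABAABCBAABC ⇒ A·BA·BA·A·BA·A·BA·BA·A·BC·A·BA·BA·A·BC
    A ↦ BA
    B ↦ A
    C ↦ BC

A->BA, B->A, C->BC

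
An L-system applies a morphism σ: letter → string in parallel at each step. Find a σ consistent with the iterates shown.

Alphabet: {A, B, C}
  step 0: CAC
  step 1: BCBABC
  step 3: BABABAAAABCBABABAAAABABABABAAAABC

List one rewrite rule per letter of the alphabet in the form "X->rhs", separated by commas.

A->BA, B->AAA, C->BC

  step 0 ⇒ step 1: CAC ⇒ BC·BA·BC
    A ↦ BA
    C ↦ BC
    B ↦ AAA  (constrained at step 1)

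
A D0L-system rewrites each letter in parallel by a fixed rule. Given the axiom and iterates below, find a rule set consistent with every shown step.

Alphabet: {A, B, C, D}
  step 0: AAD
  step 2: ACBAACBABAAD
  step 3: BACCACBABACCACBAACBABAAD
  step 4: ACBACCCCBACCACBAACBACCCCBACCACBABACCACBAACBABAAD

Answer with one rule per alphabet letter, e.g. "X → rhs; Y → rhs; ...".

  step 3 ⇒ step 4: BACCACBABACCACBAACBABAAD ⇒ AC·BA·CC·CC·BA·CC·AC·BA·AC·BA·CC·CC·BA·CC·AC·BA·BA·CC·AC·BA·AC·BA·BA·AD
    A ↦ BA
    B ↦ AC
    C ↦ CC
    D ↦ AD

A->BA, B->AC, C->CC, D->AD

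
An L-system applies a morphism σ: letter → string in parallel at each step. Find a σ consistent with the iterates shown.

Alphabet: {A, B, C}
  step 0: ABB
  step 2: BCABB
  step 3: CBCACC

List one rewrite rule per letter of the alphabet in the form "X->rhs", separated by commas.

  step 2 ⇒ step 3: BCABB ⇒ C·B·CA·C·C
    A ↦ CA
    B ↦ C
    C ↦ B

A->CA, B->C, C->B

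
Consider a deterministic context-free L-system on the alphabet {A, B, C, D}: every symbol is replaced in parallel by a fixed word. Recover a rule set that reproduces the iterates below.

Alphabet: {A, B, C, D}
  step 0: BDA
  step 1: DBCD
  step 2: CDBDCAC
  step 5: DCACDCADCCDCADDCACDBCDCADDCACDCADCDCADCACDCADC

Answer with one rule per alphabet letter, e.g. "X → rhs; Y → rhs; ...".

  step 1 ⇒ step 2: DBCD ⇒ C·DB·DCA·C
    B ↦ DB
    C ↦ DCA
    D ↦ C
  step 0 ⇒ step 1: BDA ⇒ DB·C·D
    A ↦ D

A->D, B->DB, C->DCA, D->C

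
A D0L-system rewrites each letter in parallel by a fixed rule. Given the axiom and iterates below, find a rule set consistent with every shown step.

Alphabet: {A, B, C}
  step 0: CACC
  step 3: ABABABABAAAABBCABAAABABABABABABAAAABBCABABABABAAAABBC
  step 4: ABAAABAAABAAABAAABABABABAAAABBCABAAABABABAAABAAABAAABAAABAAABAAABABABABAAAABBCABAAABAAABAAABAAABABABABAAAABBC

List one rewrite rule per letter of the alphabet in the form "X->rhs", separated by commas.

  step 3 ⇒ step 4: ABABABABAAAABBCABAAABABABABABABAAAABBCABABABABAAAABBC ⇒ AB·AA·AB·AA·AB·AA·AB·AA·AB·AB·AB·AB·AA·AA·BBC·AB·AA·AB·AB·AB·AA·AB·AA·AB·AA·AB·AA·AB·AA·AB·AA·AB·AB·AB·AB·AA·AA·BBC·AB·AA·AB·AA·AB·AA·AB·AA·AB·AB·AB·AB·AA·AA·BBC
    A ↦ AB
    B ↦ AA
    C ↦ BBC

A->AB, B->AA, C->BBC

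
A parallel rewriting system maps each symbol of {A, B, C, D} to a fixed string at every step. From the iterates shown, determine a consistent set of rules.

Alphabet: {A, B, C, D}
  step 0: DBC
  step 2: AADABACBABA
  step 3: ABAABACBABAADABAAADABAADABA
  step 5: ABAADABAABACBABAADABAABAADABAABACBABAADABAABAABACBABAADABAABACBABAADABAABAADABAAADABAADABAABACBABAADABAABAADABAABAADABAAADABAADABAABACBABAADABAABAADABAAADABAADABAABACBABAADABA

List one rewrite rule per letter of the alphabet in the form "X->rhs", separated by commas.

A->ABA, B->AD, C->A, D->CB

  step 2 ⇒ step 3: AADABACBABA ⇒ ABA·ABA·CB·ABA·AD·ABA·A·AD·ABA·AD·ABA
    A ↦ ABA
    B ↦ AD
    C ↦ A
    D ↦ CB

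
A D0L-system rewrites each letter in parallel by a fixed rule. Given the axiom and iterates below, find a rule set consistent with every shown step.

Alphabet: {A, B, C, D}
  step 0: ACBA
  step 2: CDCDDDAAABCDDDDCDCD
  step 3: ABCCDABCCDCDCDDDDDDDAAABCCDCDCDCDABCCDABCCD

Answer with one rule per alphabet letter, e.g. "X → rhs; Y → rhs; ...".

  step 2 ⇒ step 3: CDCDDDAAABCDDDDCDCD ⇒ ABC·CD·ABC·CD·CD·CD·DD·DD·DD·AA·ABC·CD·CD·CD·CD·ABC·CD·ABC·CD
    A ↦ DD
    B ↦ AA
    C ↦ ABC
    D ↦ CD

A->DD, B->AA, C->ABC, D->CD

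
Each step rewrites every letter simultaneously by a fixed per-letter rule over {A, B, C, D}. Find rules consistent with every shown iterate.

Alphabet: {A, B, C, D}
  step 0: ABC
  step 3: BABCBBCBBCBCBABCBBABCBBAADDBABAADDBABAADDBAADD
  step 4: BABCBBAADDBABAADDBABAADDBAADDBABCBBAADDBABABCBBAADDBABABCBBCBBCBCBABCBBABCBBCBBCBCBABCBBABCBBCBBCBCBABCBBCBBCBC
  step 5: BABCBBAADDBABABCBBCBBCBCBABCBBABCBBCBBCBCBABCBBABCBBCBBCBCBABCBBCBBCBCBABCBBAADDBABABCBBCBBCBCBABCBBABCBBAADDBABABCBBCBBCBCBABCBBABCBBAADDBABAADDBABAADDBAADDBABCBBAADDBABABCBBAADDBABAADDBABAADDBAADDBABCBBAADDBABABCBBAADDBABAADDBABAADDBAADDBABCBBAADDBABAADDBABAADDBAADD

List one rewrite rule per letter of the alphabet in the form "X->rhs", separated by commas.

  step 4 ⇒ step 5: BABCBBAADDBABAADDBABAADDBAADDBABCBBAADDBABABCBBAADDBABABCBBCBBCBCBABCBBABCBBCBBCBCBABCBBABCBBCBBCBCBABCBBCBBCBC ⇒ BA·BCB·BA·ADD·BA·BA·BCB·BCB·BC·BC·BA·BCB·BA·BCB·BCB·BC·BC·BA·BCB·BA·BCB·BCB·BC·BC·BA·BCB·BCB·BC·BC·BA·BCB·BA·ADD·BA·BA·BCB·BCB·BC·BC·BA·BCB·BA·BCB·BA·ADD·BA·BA·BCB·BCB·BC·BC·BA·BCB·BA·BCB·BA·ADD·BA·BA·ADD·BA·BA·ADD·BA·ADD·BA·BCB·BA·ADD·BA·BA·BCB·BA·ADD·BA·BA·ADD·BA·BA·ADD·BA·ADD·BA·BCB·BA·ADD·BA·BA·BCB·BA·ADD·BA·BA·ADD·BA·BA·ADD·BA·ADD·BA·BCB·BA·ADD·BA·BA·ADD·BA·BA·ADD·BA·ADD
    A ↦ BCB
    B ↦ BA
    C ↦ ADD
    D ↦ BC

A->BCB, B->BA, C->ADD, D->BC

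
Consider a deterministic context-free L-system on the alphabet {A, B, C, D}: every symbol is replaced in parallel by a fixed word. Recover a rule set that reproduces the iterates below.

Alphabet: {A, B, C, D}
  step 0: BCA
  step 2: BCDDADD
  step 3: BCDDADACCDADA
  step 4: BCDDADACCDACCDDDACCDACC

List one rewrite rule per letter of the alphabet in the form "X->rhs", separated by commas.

A->CC, B->BC, C->D, D->DA

  step 3 ⇒ step 4: BCDDADACCDADA ⇒ BC·D·DA·DA·CC·DA·CC·D·D·DA·CC·DA·CC
    A ↦ CC
    B ↦ BC
    C ↦ D
    D ↦ DA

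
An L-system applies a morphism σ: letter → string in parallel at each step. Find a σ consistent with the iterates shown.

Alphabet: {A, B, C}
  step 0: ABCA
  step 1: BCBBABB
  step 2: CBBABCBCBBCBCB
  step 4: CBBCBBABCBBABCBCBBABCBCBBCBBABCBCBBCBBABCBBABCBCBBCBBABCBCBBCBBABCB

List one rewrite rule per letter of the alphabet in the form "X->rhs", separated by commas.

A->B, B->CB, C->BAB

  step 1 ⇒ step 2: BCBBABB ⇒ CB·BAB·CB·CB·B·CB·CB
    A ↦ B
    B ↦ CB
    C ↦ BAB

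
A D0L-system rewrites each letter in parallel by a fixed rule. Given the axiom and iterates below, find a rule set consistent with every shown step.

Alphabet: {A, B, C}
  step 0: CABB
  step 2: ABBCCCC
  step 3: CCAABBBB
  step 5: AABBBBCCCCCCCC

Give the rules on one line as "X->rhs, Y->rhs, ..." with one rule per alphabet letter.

A->CC, B->A, C->B

  step 2 ⇒ step 3: ABBCCCC ⇒ CC·A·A·B·B·B·B
    A ↦ CC
    B ↦ A
    C ↦ B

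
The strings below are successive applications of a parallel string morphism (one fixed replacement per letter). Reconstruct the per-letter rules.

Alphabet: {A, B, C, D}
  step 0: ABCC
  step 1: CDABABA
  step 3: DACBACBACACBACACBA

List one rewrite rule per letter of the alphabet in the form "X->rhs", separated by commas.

  step 0 ⇒ step 1: ABCC ⇒ C·DA·BA·BA
    A ↦ C
    B ↦ DA
    C ↦ BA
    D ↦ CA  (constrained at step 1)

A->C, B->DA, C->BA, D->CA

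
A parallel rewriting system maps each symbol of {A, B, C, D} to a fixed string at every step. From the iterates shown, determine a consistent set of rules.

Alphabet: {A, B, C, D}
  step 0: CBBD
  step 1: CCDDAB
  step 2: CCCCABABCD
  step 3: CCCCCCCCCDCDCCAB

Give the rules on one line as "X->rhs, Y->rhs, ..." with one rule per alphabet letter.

A->C, B->D, C->CC, D->AB

  step 2 ⇒ step 3: CCCCABABCD ⇒ CC·CC·CC·CC·C·D·C·D·CC·AB
    A ↦ C
    B ↦ D
    C ↦ CC
    D ↦ AB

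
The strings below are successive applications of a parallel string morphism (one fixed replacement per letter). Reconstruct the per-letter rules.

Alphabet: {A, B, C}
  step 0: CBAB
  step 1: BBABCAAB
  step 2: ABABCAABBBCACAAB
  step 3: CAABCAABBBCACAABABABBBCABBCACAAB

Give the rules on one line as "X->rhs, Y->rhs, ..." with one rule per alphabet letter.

  step 2 ⇒ step 3: ABABCAABBBCACAAB ⇒ CA·AB·CA·AB·BB·CA·CA·AB·AB·AB·BB·CA·BB·CA·CA·AB
    A ↦ CA
    B ↦ AB
    C ↦ BB

A->CA, B->AB, C->BB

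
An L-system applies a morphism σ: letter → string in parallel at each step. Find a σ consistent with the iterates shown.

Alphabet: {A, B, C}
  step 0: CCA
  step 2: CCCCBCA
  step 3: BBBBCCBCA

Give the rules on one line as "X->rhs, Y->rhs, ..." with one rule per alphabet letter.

A->CA, B->CC, C->B

  step 2 ⇒ step 3: CCCCBCA ⇒ B·B·B·B·CC·B·CA
    A ↦ CA
    B ↦ CC
    C ↦ B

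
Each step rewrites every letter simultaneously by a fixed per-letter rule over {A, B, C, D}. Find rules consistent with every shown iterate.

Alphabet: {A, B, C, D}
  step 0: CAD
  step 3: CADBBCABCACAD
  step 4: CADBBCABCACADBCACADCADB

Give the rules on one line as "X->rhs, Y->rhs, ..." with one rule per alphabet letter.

A->D, B->BCA, C->CA, D->B

  step 3 ⇒ step 4: CADBBCABCACAD ⇒ CA·D·B·BCA·BCA·CA·D·BCA·CA·D·CA·D·B
    A ↦ D
    B ↦ BCA
    C ↦ CA
    D ↦ B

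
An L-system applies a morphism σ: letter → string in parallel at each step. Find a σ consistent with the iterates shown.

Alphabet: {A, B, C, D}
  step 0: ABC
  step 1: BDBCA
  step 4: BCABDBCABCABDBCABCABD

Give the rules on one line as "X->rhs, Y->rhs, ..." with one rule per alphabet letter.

  step 0 ⇒ step 1: ABC ⇒ BD·BC·A
    A ↦ BD
    B ↦ BC
    C ↦ A
    D ↦ A  (constrained at step 1)

A->BD, B->BC, C->A, D->A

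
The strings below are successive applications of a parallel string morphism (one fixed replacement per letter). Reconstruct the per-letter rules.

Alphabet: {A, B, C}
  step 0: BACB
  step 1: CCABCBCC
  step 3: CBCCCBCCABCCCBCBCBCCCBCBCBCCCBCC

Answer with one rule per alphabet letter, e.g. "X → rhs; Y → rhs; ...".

  step 0 ⇒ step 1: BACB ⇒ CC·AB·CB·CC
    A ↦ AB
    B ↦ CC
    C ↦ CB

A->AB, B->CC, C->CB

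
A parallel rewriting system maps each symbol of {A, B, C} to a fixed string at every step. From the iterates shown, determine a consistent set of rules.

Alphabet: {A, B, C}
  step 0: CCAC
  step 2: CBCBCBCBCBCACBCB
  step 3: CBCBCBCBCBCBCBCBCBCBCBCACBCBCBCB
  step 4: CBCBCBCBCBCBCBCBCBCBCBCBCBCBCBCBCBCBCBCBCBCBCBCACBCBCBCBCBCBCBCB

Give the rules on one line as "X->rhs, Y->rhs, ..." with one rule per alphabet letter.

A->CA, B->CB, C->CB

  step 3 ⇒ step 4: CBCBCBCBCBCBCBCBCBCBCBCACBCBCBCB ⇒ CB·CB·CB·CB·CB·CB·CB·CB·CB·CB·CB·CB·CB·CB·CB·CB·CB·CB·CB·CB·CB·CB·CB·CA·CB·CB·CB·CB·CB·CB·CB·CB
    A ↦ CA
    B ↦ CB
    C ↦ CB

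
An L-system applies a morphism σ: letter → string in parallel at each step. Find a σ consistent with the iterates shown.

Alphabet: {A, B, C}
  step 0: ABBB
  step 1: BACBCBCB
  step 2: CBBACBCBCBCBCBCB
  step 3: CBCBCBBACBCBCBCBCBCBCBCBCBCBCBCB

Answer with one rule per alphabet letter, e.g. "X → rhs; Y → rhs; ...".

A->BA, B->CB, C->CB

  step 2 ⇒ step 3: CBBACBCBCBCBCBCB ⇒ CB·CB·CB·BA·CB·CB·CB·CB·CB·CB·CB·CB·CB·CB·CB·CB
    A ↦ BA
    B ↦ CB
    C ↦ CB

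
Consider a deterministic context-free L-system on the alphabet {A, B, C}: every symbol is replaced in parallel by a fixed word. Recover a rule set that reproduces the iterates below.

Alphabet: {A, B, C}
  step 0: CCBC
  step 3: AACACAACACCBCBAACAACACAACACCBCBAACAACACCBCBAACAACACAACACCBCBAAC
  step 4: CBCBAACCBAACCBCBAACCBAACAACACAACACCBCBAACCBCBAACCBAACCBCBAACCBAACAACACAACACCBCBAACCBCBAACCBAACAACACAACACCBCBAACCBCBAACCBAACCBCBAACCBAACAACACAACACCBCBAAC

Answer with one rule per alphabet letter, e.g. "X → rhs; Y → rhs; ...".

A->CB, B->AC, C->AAC

  step 3 ⇒ step 4: AACACAACACCBCBAACAACACAACACCBCBAACAACACCBCBAACAACACAACACCBCBAAC ⇒ CB·CB·AAC·CB·AAC·CB·CB·AAC·CB·AAC·AAC·AC·AAC·AC·CB·CB·AAC·CB·CB·AAC·CB·AAC·CB·CB·AAC·CB·AAC·AAC·AC·AAC·AC·CB·CB·AAC·CB·CB·AAC·CB·AAC·AAC·AC·AAC·AC·CB·CB·AAC·CB·CB·AAC·CB·AAC·CB·CB·AAC·CB·AAC·AAC·AC·AAC·AC·CB·CB·AAC
    A ↦ CB
    B ↦ AC
    C ↦ AAC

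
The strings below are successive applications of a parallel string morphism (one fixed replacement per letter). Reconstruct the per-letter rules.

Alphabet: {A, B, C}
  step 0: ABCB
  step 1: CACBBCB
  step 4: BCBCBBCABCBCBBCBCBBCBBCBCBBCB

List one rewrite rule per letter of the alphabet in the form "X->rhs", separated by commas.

  step 0 ⇒ step 1: ABCB ⇒ CA·CB·B·CB
    A ↦ CA
    B ↦ CB
    C ↦ B

A->CA, B->CB, C->B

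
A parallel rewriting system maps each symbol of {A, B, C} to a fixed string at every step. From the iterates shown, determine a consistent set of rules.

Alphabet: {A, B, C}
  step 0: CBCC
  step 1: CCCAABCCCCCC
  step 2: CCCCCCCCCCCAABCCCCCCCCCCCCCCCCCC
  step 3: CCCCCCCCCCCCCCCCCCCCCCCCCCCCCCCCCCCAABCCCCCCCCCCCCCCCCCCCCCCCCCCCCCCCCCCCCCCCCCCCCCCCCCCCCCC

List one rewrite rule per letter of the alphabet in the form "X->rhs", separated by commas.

A->C, B->AAB, C->CCC

  step 2 ⇒ step 3: CCCCCCCCCCCAABCCCCCCCCCCCCCCCCCC ⇒ CCC·CCC·CCC·CCC·CCC·CCC·CCC·CCC·CCC·CCC·CCC·C·C·AAB·CCC·CCC·CCC·CCC·CCC·CCC·CCC·CCC·CCC·CCC·CCC·CCC·CCC·CCC·CCC·CCC·CCC·CCC
    A ↦ C
    B ↦ AAB
    C ↦ CCC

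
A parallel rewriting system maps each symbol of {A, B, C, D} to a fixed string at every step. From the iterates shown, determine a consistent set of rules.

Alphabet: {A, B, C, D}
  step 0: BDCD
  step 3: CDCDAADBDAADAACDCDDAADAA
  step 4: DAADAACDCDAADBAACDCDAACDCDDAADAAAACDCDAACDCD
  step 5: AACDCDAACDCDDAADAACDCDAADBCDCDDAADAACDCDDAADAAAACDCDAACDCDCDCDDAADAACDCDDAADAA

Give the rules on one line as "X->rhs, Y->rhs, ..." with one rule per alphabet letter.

  step 4 ⇒ step 5: DAADAACDCDAADBAACDCDAACDCDDAADAAAACDCDAACDCD ⇒ AA·CD·CD·AA·CD·CD·D·AA·D·AA·CD·CD·AA·DB·CD·CD·D·AA·D·AA·CD·CD·D·AA·D·AA·AA·CD·CD·AA·CD·CD·CD·CD·D·AA·D·AA·CD·CD·D·AA·D·AA
    A ↦ CD
    B ↦ DB
    C ↦ D
    D ↦ AA

A->CD, B->DB, C->D, D->AA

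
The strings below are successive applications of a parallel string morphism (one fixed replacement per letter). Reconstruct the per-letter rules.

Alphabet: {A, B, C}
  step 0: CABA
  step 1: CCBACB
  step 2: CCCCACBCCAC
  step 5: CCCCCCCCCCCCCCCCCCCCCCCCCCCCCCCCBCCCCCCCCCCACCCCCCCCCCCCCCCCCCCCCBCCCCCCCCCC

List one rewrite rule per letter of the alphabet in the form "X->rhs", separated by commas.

A->B, B->AC, C->CC

  step 1 ⇒ step 2: CCBACB ⇒ CC·CC·AC·B·CC·AC
    A ↦ B
    B ↦ AC
    C ↦ CC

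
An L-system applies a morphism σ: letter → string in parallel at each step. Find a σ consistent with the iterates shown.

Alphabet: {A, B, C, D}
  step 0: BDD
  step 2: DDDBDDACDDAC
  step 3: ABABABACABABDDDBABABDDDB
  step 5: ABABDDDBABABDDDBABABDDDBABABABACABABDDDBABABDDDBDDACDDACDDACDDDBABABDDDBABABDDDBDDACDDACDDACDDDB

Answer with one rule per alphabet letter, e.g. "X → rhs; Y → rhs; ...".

A->DD, B->AC, C->DB, D->AB

  step 2 ⇒ step 3: DDDBDDACDDAC ⇒ AB·AB·AB·AC·AB·AB·DD·DB·AB·AB·DD·DB
    A ↦ DD
    B ↦ AC
    C ↦ DB
    D ↦ AB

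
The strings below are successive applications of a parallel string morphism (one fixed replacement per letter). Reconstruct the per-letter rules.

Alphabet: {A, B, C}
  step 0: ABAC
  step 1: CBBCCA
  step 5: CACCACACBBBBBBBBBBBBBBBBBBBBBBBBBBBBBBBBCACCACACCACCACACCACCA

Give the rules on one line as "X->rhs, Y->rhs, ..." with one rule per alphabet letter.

  step 0 ⇒ step 1: ABAC ⇒ C·BB·C·CA
    A ↦ C
    B ↦ BB
    C ↦ CA

A->C, B->BB, C->CA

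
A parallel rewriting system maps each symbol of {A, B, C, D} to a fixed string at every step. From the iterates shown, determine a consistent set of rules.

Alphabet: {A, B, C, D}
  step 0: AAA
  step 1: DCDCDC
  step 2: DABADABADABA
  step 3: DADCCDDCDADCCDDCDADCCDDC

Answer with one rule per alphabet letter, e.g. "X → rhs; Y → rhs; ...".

  step 2 ⇒ step 3: DABADABADABA ⇒ DA·DC·CD·DC·DA·DC·CD·DC·DA·DC·CD·DC
    A ↦ DC
    B ↦ CD
    D ↦ DA
  step 1 ⇒ step 2: DCDCDC ⇒ DA·BA·DA·BA·DA·BA
    C ↦ BA

A->DC, B->CD, C->BA, D->DA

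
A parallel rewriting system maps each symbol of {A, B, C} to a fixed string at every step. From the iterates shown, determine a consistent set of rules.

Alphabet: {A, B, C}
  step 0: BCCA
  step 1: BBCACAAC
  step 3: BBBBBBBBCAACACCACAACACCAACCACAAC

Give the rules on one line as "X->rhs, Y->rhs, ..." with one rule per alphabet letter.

  step 0 ⇒ step 1: BCCA ⇒ BB·CA·CA·AC
    A ↦ AC
    B ↦ BB
    C ↦ CA

A->AC, B->BB, C->CA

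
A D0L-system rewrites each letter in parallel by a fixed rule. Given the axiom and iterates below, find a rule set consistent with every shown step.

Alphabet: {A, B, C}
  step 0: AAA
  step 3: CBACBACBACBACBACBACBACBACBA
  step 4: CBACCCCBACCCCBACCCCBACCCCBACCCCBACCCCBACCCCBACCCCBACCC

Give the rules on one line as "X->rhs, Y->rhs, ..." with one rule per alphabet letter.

A->CCC, B->A, C->CB

  step 3 ⇒ step 4: CBACBACBACBACBACBACBACBACBA ⇒ CB·A·CCC·CB·A·CCC·CB·A·CCC·CB·A·CCC·CB·A·CCC·CB·A·CCC·CB·A·CCC·CB·A·CCC·CB·A·CCC
    A ↦ CCC
    B ↦ A
    C ↦ CB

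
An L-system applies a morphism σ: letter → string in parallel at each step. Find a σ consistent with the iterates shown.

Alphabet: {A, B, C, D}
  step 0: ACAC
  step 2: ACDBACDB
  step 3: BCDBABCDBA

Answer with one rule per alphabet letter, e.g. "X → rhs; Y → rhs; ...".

  step 2 ⇒ step 3: ACDBACDB ⇒ B·CD·B·A·B·CD·B·A
    A ↦ B
    B ↦ A
    C ↦ CD
    D ↦ B

A->B, B->A, C->CD, D->B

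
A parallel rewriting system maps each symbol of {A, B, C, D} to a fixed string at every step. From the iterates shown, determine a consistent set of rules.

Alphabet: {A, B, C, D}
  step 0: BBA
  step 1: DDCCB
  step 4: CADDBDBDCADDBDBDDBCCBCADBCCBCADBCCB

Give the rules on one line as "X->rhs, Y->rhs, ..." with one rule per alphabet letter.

A->CCB, B->D, C->DB, D->CA

  step 0 ⇒ step 1: BBA ⇒ D·D·CCB
    A ↦ CCB
    B ↦ D
    C ↦ DB  (constrained at step 1)
    D ↦ CA  (constrained at step 1)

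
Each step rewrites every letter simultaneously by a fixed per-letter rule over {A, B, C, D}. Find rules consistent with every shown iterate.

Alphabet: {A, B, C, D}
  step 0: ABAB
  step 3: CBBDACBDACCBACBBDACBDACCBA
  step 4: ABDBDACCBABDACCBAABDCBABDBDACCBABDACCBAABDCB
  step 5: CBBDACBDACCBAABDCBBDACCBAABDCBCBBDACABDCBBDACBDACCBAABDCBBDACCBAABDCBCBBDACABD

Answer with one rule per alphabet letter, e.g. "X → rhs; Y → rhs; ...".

  step 4 ⇒ step 5: ABDBDACCBABDACCBAABDCBABDBDACCBABDACCBAABDCB ⇒ CB·BD·AC·BD·AC·CB·A·A·BD·CB·BD·AC·CB·A·A·BD·CB·CB·BD·AC·A·BD·CB·BD·AC·BD·AC·CB·A·A·BD·CB·BD·AC·CB·A·A·BD·CB·CB·BD·AC·A·BD
    A ↦ CB
    B ↦ BD
    C ↦ A
    D ↦ AC

A->CB, B->BD, C->A, D->AC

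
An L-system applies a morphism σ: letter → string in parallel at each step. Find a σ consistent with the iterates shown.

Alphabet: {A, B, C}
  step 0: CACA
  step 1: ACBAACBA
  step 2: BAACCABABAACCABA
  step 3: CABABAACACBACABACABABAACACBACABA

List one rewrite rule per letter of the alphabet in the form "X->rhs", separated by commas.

A->BA, B->CA, C->AC

  step 2 ⇒ step 3: BAACCABABAACCABA ⇒ CA·BA·BA·AC·AC·BA·CA·BA·CA·BA·BA·AC·AC·BA·CA·BA
    A ↦ BA
    B ↦ CA
    C ↦ AC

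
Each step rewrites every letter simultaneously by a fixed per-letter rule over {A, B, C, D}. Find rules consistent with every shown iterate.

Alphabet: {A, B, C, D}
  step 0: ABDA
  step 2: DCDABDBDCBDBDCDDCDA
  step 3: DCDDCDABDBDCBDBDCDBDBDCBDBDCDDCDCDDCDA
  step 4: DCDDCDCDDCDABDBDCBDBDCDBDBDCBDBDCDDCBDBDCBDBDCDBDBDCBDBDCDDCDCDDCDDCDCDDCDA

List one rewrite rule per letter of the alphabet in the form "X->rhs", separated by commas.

A->DA, B->BDB, C->D, D->DC

  step 3 ⇒ step 4: DCDDCDABDBDCBDBDCDBDBDCBDBDCDDCDCDDCDA ⇒ DC·D·DC·DC·D·DC·DA·BDB·DC·BDB·DC·D·BDB·DC·BDB·DC·D·DC·BDB·DC·BDB·DC·D·BDB·DC·BDB·DC·D·DC·DC·D·DC·D·DC·DC·D·DC·DA
    A ↦ DA
    B ↦ BDB
    C ↦ D
    D ↦ DC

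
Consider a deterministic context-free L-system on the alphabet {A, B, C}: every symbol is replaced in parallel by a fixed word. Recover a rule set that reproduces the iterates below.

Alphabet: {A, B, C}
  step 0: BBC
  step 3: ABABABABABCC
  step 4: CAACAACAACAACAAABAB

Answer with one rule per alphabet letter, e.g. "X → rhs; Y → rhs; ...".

A->C, B->AA, C->AB

  step 3 ⇒ step 4: ABABABABABCC ⇒ C·AA·C·AA·C·AA·C·AA·C·AA·AB·AB
    A ↦ C
    B ↦ AA
    C ↦ AB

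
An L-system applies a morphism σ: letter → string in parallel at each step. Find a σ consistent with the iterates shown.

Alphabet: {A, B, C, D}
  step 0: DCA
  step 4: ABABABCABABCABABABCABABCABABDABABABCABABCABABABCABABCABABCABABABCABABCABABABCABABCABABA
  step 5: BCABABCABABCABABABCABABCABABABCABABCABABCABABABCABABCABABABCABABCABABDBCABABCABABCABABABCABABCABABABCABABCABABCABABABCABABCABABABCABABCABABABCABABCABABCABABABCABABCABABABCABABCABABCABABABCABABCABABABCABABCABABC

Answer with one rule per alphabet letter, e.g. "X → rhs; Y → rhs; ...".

  step 4 ⇒ step 5: ABABABCABABCABABABCABABCABABDABABABCABABCABABABCABABCABABCABABABCABABCABABABCABABCABABA ⇒ BC·ABA·BC·ABA·BC·ABA·BA·BC·ABA·BC·ABA·BA·BC·ABA·BC·ABA·BC·ABA·BA·BC·ABA·BC·ABA·BA·BC·ABA·BC·ABA·BD·BC·ABA·BC·ABA·BC·ABA·BA·BC·ABA·BC·ABA·BA·BC·ABA·BC·ABA·BC·ABA·BA·BC·ABA·BC·ABA·BA·BC·ABA·BC·ABA·BA·BC·ABA·BC·ABA·BC·ABA·BA·BC·ABA·BC·ABA·BA·BC·ABA·BC·ABA·BC·ABA·BA·BC·ABA·BC·ABA·BA·BC·ABA·BC·ABA·BC
    A ↦ BC
    B ↦ ABA
    C ↦ BA
    D ↦ BD

A->BC, B->ABA, C->BA, D->BD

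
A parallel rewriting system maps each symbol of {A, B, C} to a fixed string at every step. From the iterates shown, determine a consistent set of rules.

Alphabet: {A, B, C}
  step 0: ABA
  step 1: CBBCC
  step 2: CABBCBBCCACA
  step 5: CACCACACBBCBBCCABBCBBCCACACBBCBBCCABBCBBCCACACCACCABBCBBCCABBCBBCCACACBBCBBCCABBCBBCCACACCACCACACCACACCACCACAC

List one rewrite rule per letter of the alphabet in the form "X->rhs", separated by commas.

A->C, B->BBC, C->CA

  step 1 ⇒ step 2: CBBCC ⇒ CA·BBC·BBC·CA·CA
    B ↦ BBC
    C ↦ CA
  step 0 ⇒ step 1: ABA ⇒ C·BBC·C
    A ↦ C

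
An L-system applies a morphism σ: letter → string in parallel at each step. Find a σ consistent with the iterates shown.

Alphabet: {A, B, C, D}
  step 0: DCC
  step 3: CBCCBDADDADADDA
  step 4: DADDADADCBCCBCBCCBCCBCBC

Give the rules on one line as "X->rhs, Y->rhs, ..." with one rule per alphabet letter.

  step 3 ⇒ step 4: CBCCBDADDADADDA ⇒ DA·D·DA·DA·D·CB·C·CB·CB·C·CB·C·CB·CB·C
    A ↦ C
    B ↦ D
    C ↦ DA
    D ↦ CB

A->C, B->D, C->DA, D->CB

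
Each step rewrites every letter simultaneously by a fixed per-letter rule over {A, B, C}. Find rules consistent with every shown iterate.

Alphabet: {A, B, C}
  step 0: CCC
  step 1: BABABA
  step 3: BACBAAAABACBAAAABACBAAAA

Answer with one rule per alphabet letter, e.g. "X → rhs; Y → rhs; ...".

A->AA, B->CB, C->BA

  step 0 ⇒ step 1: CCC ⇒ BA·BA·BA
    C ↦ BA
    A ↦ AA  (constrained at step 1)
    B ↦ CB  (constrained at step 1)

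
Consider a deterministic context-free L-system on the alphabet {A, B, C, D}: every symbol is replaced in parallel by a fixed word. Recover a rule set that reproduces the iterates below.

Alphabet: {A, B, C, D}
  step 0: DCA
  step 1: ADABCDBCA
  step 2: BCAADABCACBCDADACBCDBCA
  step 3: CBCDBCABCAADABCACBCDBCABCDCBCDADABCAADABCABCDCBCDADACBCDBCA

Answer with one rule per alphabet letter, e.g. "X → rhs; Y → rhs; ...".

  step 2 ⇒ step 3: BCAADABCACBCDADACBCDBCA ⇒ C·BCD·BCA·BCA·ADA·BCA·C·BCD·BCA·BCD·C·BCD·ADA·BCA·ADA·BCA·BCD·C·BCD·ADA·C·BCD·BCA
    A ↦ BCA
    B ↦ C
    C ↦ BCD
    D ↦ ADA

A->BCA, B->C, C->BCD, D->ADA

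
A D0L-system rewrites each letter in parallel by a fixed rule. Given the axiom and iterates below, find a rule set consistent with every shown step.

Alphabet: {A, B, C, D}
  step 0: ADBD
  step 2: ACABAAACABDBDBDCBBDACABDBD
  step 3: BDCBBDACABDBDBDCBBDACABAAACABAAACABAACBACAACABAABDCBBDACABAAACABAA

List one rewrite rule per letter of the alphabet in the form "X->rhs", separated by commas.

  step 2 ⇒ step 3: ACABAAACABDBDBDCBBDACABDBD ⇒ BD·CB·BD·ACA·BD·BD·BD·CB·BD·ACA·BAA·ACA·BAA·ACA·BAA·CB·ACA·ACA·BAA·BD·CB·BD·ACA·BAA·ACA·BAA
    A ↦ BD
    B ↦ ACA
    C ↦ CB
    D ↦ BAA

A->BD, B->ACA, C->CB, D->BAA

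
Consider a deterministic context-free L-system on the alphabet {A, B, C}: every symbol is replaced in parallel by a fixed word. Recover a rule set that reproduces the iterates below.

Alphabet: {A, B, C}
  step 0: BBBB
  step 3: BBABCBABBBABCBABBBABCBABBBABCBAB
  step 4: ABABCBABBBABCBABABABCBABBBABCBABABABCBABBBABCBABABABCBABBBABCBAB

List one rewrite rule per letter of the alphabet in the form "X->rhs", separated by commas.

  step 3 ⇒ step 4: BBABCBABBBABCBABBBABCBABBBABCBAB ⇒ AB·AB·CB·AB·BB·AB·CB·AB·AB·AB·CB·AB·BB·AB·CB·AB·AB·AB·CB·AB·BB·AB·CB·AB·AB·AB·CB·AB·BB·AB·CB·AB
    A ↦ CB
    B ↦ AB
    C ↦ BB

A->CB, B->AB, C->BB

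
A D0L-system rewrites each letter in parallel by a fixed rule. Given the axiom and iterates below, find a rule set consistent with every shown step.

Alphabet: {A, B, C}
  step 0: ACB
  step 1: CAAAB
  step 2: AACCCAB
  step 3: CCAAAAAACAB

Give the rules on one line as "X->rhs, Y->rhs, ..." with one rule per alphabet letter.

  step 2 ⇒ step 3: AACCCAB ⇒ C·C·AA·AA·AA·C·AB
    A ↦ C
    B ↦ AB
    C ↦ AA

A->C, B->AB, C->AA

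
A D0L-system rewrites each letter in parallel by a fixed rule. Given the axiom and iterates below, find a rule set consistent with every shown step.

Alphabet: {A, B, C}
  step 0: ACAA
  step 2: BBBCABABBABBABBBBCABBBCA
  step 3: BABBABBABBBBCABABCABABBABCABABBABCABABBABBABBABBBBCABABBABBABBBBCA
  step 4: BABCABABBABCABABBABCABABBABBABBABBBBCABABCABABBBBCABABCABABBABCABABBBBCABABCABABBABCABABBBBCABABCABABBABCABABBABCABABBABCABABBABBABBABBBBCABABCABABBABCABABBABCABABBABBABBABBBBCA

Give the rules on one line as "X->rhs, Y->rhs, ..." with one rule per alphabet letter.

A->CA, B->BAB, C->BBB

  step 3 ⇒ step 4: BABBABBABBBBCABABCABABBABCABABBABCABABBABBABBABBBBCABABBABBABBBBCA ⇒ BAB·CA·BAB·BAB·CA·BAB·BAB·CA·BAB·BAB·BAB·BAB·BBB·CA·BAB·CA·BAB·BBB·CA·BAB·CA·BAB·BAB·CA·BAB·BBB·CA·BAB·CA·BAB·BAB·CA·BAB·BBB·CA·BAB·CA·BAB·BAB·CA·BAB·BAB·CA·BAB·BAB·CA·BAB·BAB·BAB·BAB·BBB·CA·BAB·CA·BAB·BAB·CA·BAB·BAB·CA·BAB·BAB·BAB·BAB·BBB·CA
    A ↦ CA
    B ↦ BAB
    C ↦ BBB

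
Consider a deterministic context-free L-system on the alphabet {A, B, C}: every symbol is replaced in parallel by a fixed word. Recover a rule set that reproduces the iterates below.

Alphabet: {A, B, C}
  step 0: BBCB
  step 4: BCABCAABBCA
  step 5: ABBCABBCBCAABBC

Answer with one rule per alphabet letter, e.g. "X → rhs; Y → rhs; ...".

  step 4 ⇒ step 5: BCABCAABBCA ⇒ A·B·BC·A·B·BC·BC·A·A·B·BC
    A ↦ BC
    B ↦ A
    C ↦ B

A->BC, B->A, C->B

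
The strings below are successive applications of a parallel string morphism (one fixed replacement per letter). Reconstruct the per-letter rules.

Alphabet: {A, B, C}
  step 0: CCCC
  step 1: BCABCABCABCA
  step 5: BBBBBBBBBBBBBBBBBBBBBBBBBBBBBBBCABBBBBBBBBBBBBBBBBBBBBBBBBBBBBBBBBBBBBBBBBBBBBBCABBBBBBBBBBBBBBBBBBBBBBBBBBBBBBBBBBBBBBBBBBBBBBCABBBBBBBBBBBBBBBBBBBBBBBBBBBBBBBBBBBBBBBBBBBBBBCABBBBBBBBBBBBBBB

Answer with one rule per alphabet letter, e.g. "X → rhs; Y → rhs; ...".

A->B, B->BB, C->BCA

  step 0 ⇒ step 1: CCCC ⇒ BCA·BCA·BCA·BCA
    C ↦ BCA
    A ↦ B  (constrained at step 1)
    B ↦ BB  (constrained at step 1)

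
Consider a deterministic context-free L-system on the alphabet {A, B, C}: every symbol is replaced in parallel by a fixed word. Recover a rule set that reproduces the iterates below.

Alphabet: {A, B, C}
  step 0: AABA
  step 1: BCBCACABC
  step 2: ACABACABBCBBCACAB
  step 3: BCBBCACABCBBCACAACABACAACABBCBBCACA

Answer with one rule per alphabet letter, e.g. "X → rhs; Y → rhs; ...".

A->BC, B->ACA, C->B

  step 2 ⇒ step 3: ACABACABBCBBCACAB ⇒ BC·B·BC·ACA·BC·B·BC·ACA·ACA·B·ACA·ACA·B·BC·B·BC·ACA
    A ↦ BC
    B ↦ ACA
    C ↦ B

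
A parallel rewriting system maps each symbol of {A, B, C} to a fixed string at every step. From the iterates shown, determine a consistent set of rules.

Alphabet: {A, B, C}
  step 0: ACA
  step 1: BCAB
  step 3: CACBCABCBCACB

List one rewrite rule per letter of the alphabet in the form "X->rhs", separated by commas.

A->B, B->CB, C->CA

  step 0 ⇒ step 1: ACA ⇒ B·CA·B
    A ↦ B
    C ↦ CA
    B ↦ CB  (constrained at step 1)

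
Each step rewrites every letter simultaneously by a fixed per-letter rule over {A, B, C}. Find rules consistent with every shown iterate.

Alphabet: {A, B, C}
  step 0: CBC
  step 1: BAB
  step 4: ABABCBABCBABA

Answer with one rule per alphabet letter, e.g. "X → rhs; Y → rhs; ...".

  step 0 ⇒ step 1: CBC ⇒ B·A·B
    B ↦ A
    C ↦ B
    A ↦ BCB  (constrained at step 1)

A->BCB, B->A, C->B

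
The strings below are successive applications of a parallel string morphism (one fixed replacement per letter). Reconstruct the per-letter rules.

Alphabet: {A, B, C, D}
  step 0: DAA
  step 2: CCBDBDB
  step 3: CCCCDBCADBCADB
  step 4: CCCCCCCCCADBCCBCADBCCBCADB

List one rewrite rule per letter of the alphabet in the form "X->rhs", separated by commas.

A->B, B->DB, C->CC, D->CA

  step 3 ⇒ step 4: CCCCDBCADBCADB ⇒ CC·CC·CC·CC·CA·DB·CC·B·CA·DB·CC·B·CA·DB
    A ↦ B
    B ↦ DB
    C ↦ CC
    D ↦ CA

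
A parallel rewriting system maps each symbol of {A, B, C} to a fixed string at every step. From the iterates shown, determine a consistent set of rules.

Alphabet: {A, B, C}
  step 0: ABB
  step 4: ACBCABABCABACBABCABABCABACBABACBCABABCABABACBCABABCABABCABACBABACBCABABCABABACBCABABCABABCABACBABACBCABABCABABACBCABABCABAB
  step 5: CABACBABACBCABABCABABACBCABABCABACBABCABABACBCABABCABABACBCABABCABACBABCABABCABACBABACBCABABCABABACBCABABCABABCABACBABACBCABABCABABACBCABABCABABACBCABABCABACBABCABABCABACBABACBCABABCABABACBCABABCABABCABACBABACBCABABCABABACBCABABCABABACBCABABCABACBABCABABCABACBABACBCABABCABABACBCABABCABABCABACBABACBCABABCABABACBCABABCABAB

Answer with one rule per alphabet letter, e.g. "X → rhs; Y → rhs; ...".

  step 4 ⇒ step 5: ACBCABABCABACBABCABABCABACBABACBCABABCABABACBCABABCABABCABACBABACBCABABCABABACBCABABCABABCABACBABACBCABABCABABACBCABABCABAB ⇒ CAB·ACB·AB·ACB·CAB·AB·CAB·AB·ACB·CAB·AB·CAB·ACB·AB·CAB·AB·ACB·CAB·AB·CAB·AB·ACB·CAB·AB·CAB·ACB·AB·CAB·AB·CAB·ACB·AB·ACB·CAB·AB·CAB·AB·ACB·CAB·AB·CAB·AB·CAB·ACB·AB·ACB·CAB·AB·CAB·AB·ACB·CAB·AB·CAB·AB·ACB·CAB·AB·CAB·ACB·AB·CAB·AB·CAB·ACB·AB·ACB·CAB·AB·CAB·AB·ACB·CAB·AB·CAB·AB·CAB·ACB·AB·ACB·CAB·AB·CAB·AB·ACB·CAB·AB·CAB·AB·ACB·CAB·AB·CAB·ACB·AB·CAB·AB·CAB·ACB·AB·ACB·CAB·AB·CAB·AB·ACB·CAB·AB·CAB·AB·CAB·ACB·AB·ACB·CAB·AB·CAB·AB·ACB·CAB·AB·CAB·AB
    A ↦ CAB
    B ↦ AB
    C ↦ ACB

A->CAB, B->AB, C->ACB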